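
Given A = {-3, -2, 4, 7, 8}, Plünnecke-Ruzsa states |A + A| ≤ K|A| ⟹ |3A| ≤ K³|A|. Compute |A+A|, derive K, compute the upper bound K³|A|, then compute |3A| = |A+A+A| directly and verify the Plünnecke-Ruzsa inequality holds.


|A| = 5.
Step 1: Compute A + A by enumerating all 25 pairs.
A + A = {-6, -5, -4, 1, 2, 4, 5, 6, 8, 11, 12, 14, 15, 16}, so |A + A| = 14.
Step 2: Doubling constant K = |A + A|/|A| = 14/5 = 14/5 ≈ 2.8000.
Step 3: Plünnecke-Ruzsa gives |3A| ≤ K³·|A| = (2.8000)³ · 5 ≈ 109.7600.
Step 4: Compute 3A = A + A + A directly by enumerating all triples (a,b,c) ∈ A³; |3A| = 29.
Step 5: Check 29 ≤ 109.7600? Yes ✓.

K = 14/5, Plünnecke-Ruzsa bound K³|A| ≈ 109.7600, |3A| = 29, inequality holds.


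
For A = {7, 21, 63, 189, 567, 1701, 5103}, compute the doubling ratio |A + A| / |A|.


|A| = 7.
Compute A + A by enumerating all 49 pairs.
A + A = {14, 28, 42, 70, 84, 126, 196, 210, 252, 378, 574, 588, 630, 756, 1134, 1708, 1722, 1764, 1890, 2268, 3402, 5110, 5124, 5166, 5292, 5670, 6804, 10206}, so |A + A| = 28.
K = |A + A| / |A| = 28/7 = 4/1 ≈ 4.0000.
Reference: AP of size 7 gives K = 13/7 ≈ 1.8571; a fully generic set of size 7 gives K ≈ 4.0000.

|A| = 7, |A + A| = 28, K = 28/7 = 4/1.


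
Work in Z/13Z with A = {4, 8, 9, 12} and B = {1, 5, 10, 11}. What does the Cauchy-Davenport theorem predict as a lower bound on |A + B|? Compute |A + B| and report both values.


Cauchy-Davenport: |A + B| ≥ min(p, |A| + |B| - 1) for A, B nonempty in Z/pZ.
|A| = 4, |B| = 4, p = 13.
CD lower bound = min(13, 4 + 4 - 1) = min(13, 7) = 7.
Compute A + B mod 13 directly:
a = 4: 4+1=5, 4+5=9, 4+10=1, 4+11=2
a = 8: 8+1=9, 8+5=0, 8+10=5, 8+11=6
a = 9: 9+1=10, 9+5=1, 9+10=6, 9+11=7
a = 12: 12+1=0, 12+5=4, 12+10=9, 12+11=10
A + B = {0, 1, 2, 4, 5, 6, 7, 9, 10}, so |A + B| = 9.
Verify: 9 ≥ 7? Yes ✓.

CD lower bound = 7, actual |A + B| = 9.


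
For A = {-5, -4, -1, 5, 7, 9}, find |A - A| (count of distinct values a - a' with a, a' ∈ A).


A - A = {a - a' : a, a' ∈ A}; |A| = 6.
Bounds: 2|A|-1 ≤ |A - A| ≤ |A|² - |A| + 1, i.e. 11 ≤ |A - A| ≤ 31.
Note: 0 ∈ A - A always (from a - a). The set is symmetric: if d ∈ A - A then -d ∈ A - A.
Enumerate nonzero differences d = a - a' with a > a' (then include -d):
Positive differences: {1, 2, 3, 4, 6, 8, 9, 10, 11, 12, 13, 14}
Full difference set: {0} ∪ (positive diffs) ∪ (negative diffs).
|A - A| = 1 + 2·12 = 25 (matches direct enumeration: 25).

|A - A| = 25


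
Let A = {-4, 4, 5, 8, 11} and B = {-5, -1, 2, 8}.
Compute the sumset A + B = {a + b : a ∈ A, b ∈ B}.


A + B = {a + b : a ∈ A, b ∈ B}.
Enumerate all |A|·|B| = 5·4 = 20 pairs (a, b) and collect distinct sums.
a = -4: -4+-5=-9, -4+-1=-5, -4+2=-2, -4+8=4
a = 4: 4+-5=-1, 4+-1=3, 4+2=6, 4+8=12
a = 5: 5+-5=0, 5+-1=4, 5+2=7, 5+8=13
a = 8: 8+-5=3, 8+-1=7, 8+2=10, 8+8=16
a = 11: 11+-5=6, 11+-1=10, 11+2=13, 11+8=19
Collecting distinct sums: A + B = {-9, -5, -2, -1, 0, 3, 4, 6, 7, 10, 12, 13, 16, 19}
|A + B| = 14

A + B = {-9, -5, -2, -1, 0, 3, 4, 6, 7, 10, 12, 13, 16, 19}


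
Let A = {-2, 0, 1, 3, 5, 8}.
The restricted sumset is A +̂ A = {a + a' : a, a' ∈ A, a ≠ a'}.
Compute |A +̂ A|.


Restricted sumset: A +̂ A = {a + a' : a ∈ A, a' ∈ A, a ≠ a'}.
Equivalently, take A + A and drop any sum 2a that is achievable ONLY as a + a for a ∈ A (i.e. sums representable only with equal summands).
Enumerate pairs (a, a') with a < a' (symmetric, so each unordered pair gives one sum; this covers all a ≠ a'):
  -2 + 0 = -2
  -2 + 1 = -1
  -2 + 3 = 1
  -2 + 5 = 3
  -2 + 8 = 6
  0 + 1 = 1
  0 + 3 = 3
  0 + 5 = 5
  0 + 8 = 8
  1 + 3 = 4
  1 + 5 = 6
  1 + 8 = 9
  3 + 5 = 8
  3 + 8 = 11
  5 + 8 = 13
Collected distinct sums: {-2, -1, 1, 3, 4, 5, 6, 8, 9, 11, 13}
|A +̂ A| = 11
(Reference bound: |A +̂ A| ≥ 2|A| - 3 for |A| ≥ 2, with |A| = 6 giving ≥ 9.)

|A +̂ A| = 11


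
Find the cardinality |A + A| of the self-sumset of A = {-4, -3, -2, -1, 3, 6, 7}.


A + A = {a + a' : a, a' ∈ A}; |A| = 7.
General bounds: 2|A| - 1 ≤ |A + A| ≤ |A|(|A|+1)/2, i.e. 13 ≤ |A + A| ≤ 28.
Lower bound 2|A|-1 is attained iff A is an arithmetic progression.
Enumerate sums a + a' for a ≤ a' (symmetric, so this suffices):
a = -4: -4+-4=-8, -4+-3=-7, -4+-2=-6, -4+-1=-5, -4+3=-1, -4+6=2, -4+7=3
a = -3: -3+-3=-6, -3+-2=-5, -3+-1=-4, -3+3=0, -3+6=3, -3+7=4
a = -2: -2+-2=-4, -2+-1=-3, -2+3=1, -2+6=4, -2+7=5
a = -1: -1+-1=-2, -1+3=2, -1+6=5, -1+7=6
a = 3: 3+3=6, 3+6=9, 3+7=10
a = 6: 6+6=12, 6+7=13
a = 7: 7+7=14
Distinct sums: {-8, -7, -6, -5, -4, -3, -2, -1, 0, 1, 2, 3, 4, 5, 6, 9, 10, 12, 13, 14}
|A + A| = 20

|A + A| = 20


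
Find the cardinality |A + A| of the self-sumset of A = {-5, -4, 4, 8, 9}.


A + A = {a + a' : a, a' ∈ A}; |A| = 5.
General bounds: 2|A| - 1 ≤ |A + A| ≤ |A|(|A|+1)/2, i.e. 9 ≤ |A + A| ≤ 15.
Lower bound 2|A|-1 is attained iff A is an arithmetic progression.
Enumerate sums a + a' for a ≤ a' (symmetric, so this suffices):
a = -5: -5+-5=-10, -5+-4=-9, -5+4=-1, -5+8=3, -5+9=4
a = -4: -4+-4=-8, -4+4=0, -4+8=4, -4+9=5
a = 4: 4+4=8, 4+8=12, 4+9=13
a = 8: 8+8=16, 8+9=17
a = 9: 9+9=18
Distinct sums: {-10, -9, -8, -1, 0, 3, 4, 5, 8, 12, 13, 16, 17, 18}
|A + A| = 14

|A + A| = 14


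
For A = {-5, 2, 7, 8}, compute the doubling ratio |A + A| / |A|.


|A| = 4.
Compute A + A by enumerating all 16 pairs.
A + A = {-10, -3, 2, 3, 4, 9, 10, 14, 15, 16}, so |A + A| = 10.
K = |A + A| / |A| = 10/4 = 5/2 ≈ 2.5000.
Reference: AP of size 4 gives K = 7/4 ≈ 1.7500; a fully generic set of size 4 gives K ≈ 2.5000.

|A| = 4, |A + A| = 10, K = 10/4 = 5/2.


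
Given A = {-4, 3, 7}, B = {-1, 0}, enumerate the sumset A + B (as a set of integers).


A + B = {a + b : a ∈ A, b ∈ B}.
Enumerate all |A|·|B| = 3·2 = 6 pairs (a, b) and collect distinct sums.
a = -4: -4+-1=-5, -4+0=-4
a = 3: 3+-1=2, 3+0=3
a = 7: 7+-1=6, 7+0=7
Collecting distinct sums: A + B = {-5, -4, 2, 3, 6, 7}
|A + B| = 6

A + B = {-5, -4, 2, 3, 6, 7}


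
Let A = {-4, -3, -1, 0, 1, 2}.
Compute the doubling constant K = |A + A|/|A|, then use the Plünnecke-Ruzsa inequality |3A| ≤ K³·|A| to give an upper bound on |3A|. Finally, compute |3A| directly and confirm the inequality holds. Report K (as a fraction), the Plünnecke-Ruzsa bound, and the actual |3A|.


|A| = 6.
Step 1: Compute A + A by enumerating all 36 pairs.
A + A = {-8, -7, -6, -5, -4, -3, -2, -1, 0, 1, 2, 3, 4}, so |A + A| = 13.
Step 2: Doubling constant K = |A + A|/|A| = 13/6 = 13/6 ≈ 2.1667.
Step 3: Plünnecke-Ruzsa gives |3A| ≤ K³·|A| = (2.1667)³ · 6 ≈ 61.0278.
Step 4: Compute 3A = A + A + A directly by enumerating all triples (a,b,c) ∈ A³; |3A| = 19.
Step 5: Check 19 ≤ 61.0278? Yes ✓.

K = 13/6, Plünnecke-Ruzsa bound K³|A| ≈ 61.0278, |3A| = 19, inequality holds.


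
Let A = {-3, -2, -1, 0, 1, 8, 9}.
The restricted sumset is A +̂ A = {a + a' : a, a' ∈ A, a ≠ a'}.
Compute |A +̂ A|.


Restricted sumset: A +̂ A = {a + a' : a ∈ A, a' ∈ A, a ≠ a'}.
Equivalently, take A + A and drop any sum 2a that is achievable ONLY as a + a for a ∈ A (i.e. sums representable only with equal summands).
Enumerate pairs (a, a') with a < a' (symmetric, so each unordered pair gives one sum; this covers all a ≠ a'):
  -3 + -2 = -5
  -3 + -1 = -4
  -3 + 0 = -3
  -3 + 1 = -2
  -3 + 8 = 5
  -3 + 9 = 6
  -2 + -1 = -3
  -2 + 0 = -2
  -2 + 1 = -1
  -2 + 8 = 6
  -2 + 9 = 7
  -1 + 0 = -1
  -1 + 1 = 0
  -1 + 8 = 7
  -1 + 9 = 8
  0 + 1 = 1
  0 + 8 = 8
  0 + 9 = 9
  1 + 8 = 9
  1 + 9 = 10
  8 + 9 = 17
Collected distinct sums: {-5, -4, -3, -2, -1, 0, 1, 5, 6, 7, 8, 9, 10, 17}
|A +̂ A| = 14
(Reference bound: |A +̂ A| ≥ 2|A| - 3 for |A| ≥ 2, with |A| = 7 giving ≥ 11.)

|A +̂ A| = 14


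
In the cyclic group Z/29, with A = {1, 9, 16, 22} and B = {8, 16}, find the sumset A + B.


Work in Z/29Z: reduce every sum a + b modulo 29.
Enumerate all 8 pairs:
a = 1: 1+8=9, 1+16=17
a = 9: 9+8=17, 9+16=25
a = 16: 16+8=24, 16+16=3
a = 22: 22+8=1, 22+16=9
Distinct residues collected: {1, 3, 9, 17, 24, 25}
|A + B| = 6 (out of 29 total residues).

A + B = {1, 3, 9, 17, 24, 25}


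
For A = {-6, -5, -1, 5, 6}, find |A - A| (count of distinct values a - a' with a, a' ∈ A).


A - A = {a - a' : a, a' ∈ A}; |A| = 5.
Bounds: 2|A|-1 ≤ |A - A| ≤ |A|² - |A| + 1, i.e. 9 ≤ |A - A| ≤ 21.
Note: 0 ∈ A - A always (from a - a). The set is symmetric: if d ∈ A - A then -d ∈ A - A.
Enumerate nonzero differences d = a - a' with a > a' (then include -d):
Positive differences: {1, 4, 5, 6, 7, 10, 11, 12}
Full difference set: {0} ∪ (positive diffs) ∪ (negative diffs).
|A - A| = 1 + 2·8 = 17 (matches direct enumeration: 17).

|A - A| = 17


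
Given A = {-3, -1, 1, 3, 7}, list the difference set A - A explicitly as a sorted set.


A - A = {a - a' : a, a' ∈ A}.
Compute a - a' for each ordered pair (a, a'):
a = -3: -3--3=0, -3--1=-2, -3-1=-4, -3-3=-6, -3-7=-10
a = -1: -1--3=2, -1--1=0, -1-1=-2, -1-3=-4, -1-7=-8
a = 1: 1--3=4, 1--1=2, 1-1=0, 1-3=-2, 1-7=-6
a = 3: 3--3=6, 3--1=4, 3-1=2, 3-3=0, 3-7=-4
a = 7: 7--3=10, 7--1=8, 7-1=6, 7-3=4, 7-7=0
Collecting distinct values (and noting 0 appears from a-a):
A - A = {-10, -8, -6, -4, -2, 0, 2, 4, 6, 8, 10}
|A - A| = 11

A - A = {-10, -8, -6, -4, -2, 0, 2, 4, 6, 8, 10}


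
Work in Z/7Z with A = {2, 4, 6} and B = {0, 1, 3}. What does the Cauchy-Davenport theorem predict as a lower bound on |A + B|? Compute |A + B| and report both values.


Cauchy-Davenport: |A + B| ≥ min(p, |A| + |B| - 1) for A, B nonempty in Z/pZ.
|A| = 3, |B| = 3, p = 7.
CD lower bound = min(7, 3 + 3 - 1) = min(7, 5) = 5.
Compute A + B mod 7 directly:
a = 2: 2+0=2, 2+1=3, 2+3=5
a = 4: 4+0=4, 4+1=5, 4+3=0
a = 6: 6+0=6, 6+1=0, 6+3=2
A + B = {0, 2, 3, 4, 5, 6}, so |A + B| = 6.
Verify: 6 ≥ 5? Yes ✓.

CD lower bound = 5, actual |A + B| = 6.


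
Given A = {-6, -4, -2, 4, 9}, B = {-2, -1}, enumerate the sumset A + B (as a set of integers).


A + B = {a + b : a ∈ A, b ∈ B}.
Enumerate all |A|·|B| = 5·2 = 10 pairs (a, b) and collect distinct sums.
a = -6: -6+-2=-8, -6+-1=-7
a = -4: -4+-2=-6, -4+-1=-5
a = -2: -2+-2=-4, -2+-1=-3
a = 4: 4+-2=2, 4+-1=3
a = 9: 9+-2=7, 9+-1=8
Collecting distinct sums: A + B = {-8, -7, -6, -5, -4, -3, 2, 3, 7, 8}
|A + B| = 10

A + B = {-8, -7, -6, -5, -4, -3, 2, 3, 7, 8}


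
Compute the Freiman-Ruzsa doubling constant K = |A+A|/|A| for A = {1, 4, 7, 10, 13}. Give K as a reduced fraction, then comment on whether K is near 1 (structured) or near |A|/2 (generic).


|A| = 5.
Compute A + A by enumerating all 25 pairs.
A + A = {2, 5, 8, 11, 14, 17, 20, 23, 26}, so |A + A| = 9.
K = |A + A| / |A| = 9/5 (already in lowest terms) ≈ 1.8000.
Reference: AP of size 5 gives K = 9/5 ≈ 1.8000; a fully generic set of size 5 gives K ≈ 3.0000.

|A| = 5, |A + A| = 9, K = 9/5.


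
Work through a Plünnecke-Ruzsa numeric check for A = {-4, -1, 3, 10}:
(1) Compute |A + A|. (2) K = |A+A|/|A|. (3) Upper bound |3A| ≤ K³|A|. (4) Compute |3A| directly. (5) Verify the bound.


|A| = 4.
Step 1: Compute A + A by enumerating all 16 pairs.
A + A = {-8, -5, -2, -1, 2, 6, 9, 13, 20}, so |A + A| = 9.
Step 2: Doubling constant K = |A + A|/|A| = 9/4 = 9/4 ≈ 2.2500.
Step 3: Plünnecke-Ruzsa gives |3A| ≤ K³·|A| = (2.2500)³ · 4 ≈ 45.5625.
Step 4: Compute 3A = A + A + A directly by enumerating all triples (a,b,c) ∈ A³; |3A| = 16.
Step 5: Check 16 ≤ 45.5625? Yes ✓.

K = 9/4, Plünnecke-Ruzsa bound K³|A| ≈ 45.5625, |3A| = 16, inequality holds.


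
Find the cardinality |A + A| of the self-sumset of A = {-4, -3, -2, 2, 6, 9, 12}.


A + A = {a + a' : a, a' ∈ A}; |A| = 7.
General bounds: 2|A| - 1 ≤ |A + A| ≤ |A|(|A|+1)/2, i.e. 13 ≤ |A + A| ≤ 28.
Lower bound 2|A|-1 is attained iff A is an arithmetic progression.
Enumerate sums a + a' for a ≤ a' (symmetric, so this suffices):
a = -4: -4+-4=-8, -4+-3=-7, -4+-2=-6, -4+2=-2, -4+6=2, -4+9=5, -4+12=8
a = -3: -3+-3=-6, -3+-2=-5, -3+2=-1, -3+6=3, -3+9=6, -3+12=9
a = -2: -2+-2=-4, -2+2=0, -2+6=4, -2+9=7, -2+12=10
a = 2: 2+2=4, 2+6=8, 2+9=11, 2+12=14
a = 6: 6+6=12, 6+9=15, 6+12=18
a = 9: 9+9=18, 9+12=21
a = 12: 12+12=24
Distinct sums: {-8, -7, -6, -5, -4, -2, -1, 0, 2, 3, 4, 5, 6, 7, 8, 9, 10, 11, 12, 14, 15, 18, 21, 24}
|A + A| = 24

|A + A| = 24


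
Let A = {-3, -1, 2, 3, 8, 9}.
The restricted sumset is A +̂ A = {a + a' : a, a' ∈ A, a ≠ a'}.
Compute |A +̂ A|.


Restricted sumset: A +̂ A = {a + a' : a ∈ A, a' ∈ A, a ≠ a'}.
Equivalently, take A + A and drop any sum 2a that is achievable ONLY as a + a for a ∈ A (i.e. sums representable only with equal summands).
Enumerate pairs (a, a') with a < a' (symmetric, so each unordered pair gives one sum; this covers all a ≠ a'):
  -3 + -1 = -4
  -3 + 2 = -1
  -3 + 3 = 0
  -3 + 8 = 5
  -3 + 9 = 6
  -1 + 2 = 1
  -1 + 3 = 2
  -1 + 8 = 7
  -1 + 9 = 8
  2 + 3 = 5
  2 + 8 = 10
  2 + 9 = 11
  3 + 8 = 11
  3 + 9 = 12
  8 + 9 = 17
Collected distinct sums: {-4, -1, 0, 1, 2, 5, 6, 7, 8, 10, 11, 12, 17}
|A +̂ A| = 13
(Reference bound: |A +̂ A| ≥ 2|A| - 3 for |A| ≥ 2, with |A| = 6 giving ≥ 9.)

|A +̂ A| = 13


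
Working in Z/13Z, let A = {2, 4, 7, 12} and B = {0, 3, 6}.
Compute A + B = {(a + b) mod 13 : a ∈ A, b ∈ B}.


Work in Z/13Z: reduce every sum a + b modulo 13.
Enumerate all 12 pairs:
a = 2: 2+0=2, 2+3=5, 2+6=8
a = 4: 4+0=4, 4+3=7, 4+6=10
a = 7: 7+0=7, 7+3=10, 7+6=0
a = 12: 12+0=12, 12+3=2, 12+6=5
Distinct residues collected: {0, 2, 4, 5, 7, 8, 10, 12}
|A + B| = 8 (out of 13 total residues).

A + B = {0, 2, 4, 5, 7, 8, 10, 12}


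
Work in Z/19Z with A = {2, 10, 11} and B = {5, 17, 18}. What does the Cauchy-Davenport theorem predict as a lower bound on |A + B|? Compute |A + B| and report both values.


Cauchy-Davenport: |A + B| ≥ min(p, |A| + |B| - 1) for A, B nonempty in Z/pZ.
|A| = 3, |B| = 3, p = 19.
CD lower bound = min(19, 3 + 3 - 1) = min(19, 5) = 5.
Compute A + B mod 19 directly:
a = 2: 2+5=7, 2+17=0, 2+18=1
a = 10: 10+5=15, 10+17=8, 10+18=9
a = 11: 11+5=16, 11+17=9, 11+18=10
A + B = {0, 1, 7, 8, 9, 10, 15, 16}, so |A + B| = 8.
Verify: 8 ≥ 5? Yes ✓.

CD lower bound = 5, actual |A + B| = 8.


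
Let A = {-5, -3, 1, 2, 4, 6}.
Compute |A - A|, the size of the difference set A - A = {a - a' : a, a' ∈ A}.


A - A = {a - a' : a, a' ∈ A}; |A| = 6.
Bounds: 2|A|-1 ≤ |A - A| ≤ |A|² - |A| + 1, i.e. 11 ≤ |A - A| ≤ 31.
Note: 0 ∈ A - A always (from a - a). The set is symmetric: if d ∈ A - A then -d ∈ A - A.
Enumerate nonzero differences d = a - a' with a > a' (then include -d):
Positive differences: {1, 2, 3, 4, 5, 6, 7, 9, 11}
Full difference set: {0} ∪ (positive diffs) ∪ (negative diffs).
|A - A| = 1 + 2·9 = 19 (matches direct enumeration: 19).

|A - A| = 19


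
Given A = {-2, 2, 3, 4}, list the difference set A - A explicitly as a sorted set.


A - A = {a - a' : a, a' ∈ A}.
Compute a - a' for each ordered pair (a, a'):
a = -2: -2--2=0, -2-2=-4, -2-3=-5, -2-4=-6
a = 2: 2--2=4, 2-2=0, 2-3=-1, 2-4=-2
a = 3: 3--2=5, 3-2=1, 3-3=0, 3-4=-1
a = 4: 4--2=6, 4-2=2, 4-3=1, 4-4=0
Collecting distinct values (and noting 0 appears from a-a):
A - A = {-6, -5, -4, -2, -1, 0, 1, 2, 4, 5, 6}
|A - A| = 11

A - A = {-6, -5, -4, -2, -1, 0, 1, 2, 4, 5, 6}


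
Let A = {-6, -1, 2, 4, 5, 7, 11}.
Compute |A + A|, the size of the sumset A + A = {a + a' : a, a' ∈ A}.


A + A = {a + a' : a, a' ∈ A}; |A| = 7.
General bounds: 2|A| - 1 ≤ |A + A| ≤ |A|(|A|+1)/2, i.e. 13 ≤ |A + A| ≤ 28.
Lower bound 2|A|-1 is attained iff A is an arithmetic progression.
Enumerate sums a + a' for a ≤ a' (symmetric, so this suffices):
a = -6: -6+-6=-12, -6+-1=-7, -6+2=-4, -6+4=-2, -6+5=-1, -6+7=1, -6+11=5
a = -1: -1+-1=-2, -1+2=1, -1+4=3, -1+5=4, -1+7=6, -1+11=10
a = 2: 2+2=4, 2+4=6, 2+5=7, 2+7=9, 2+11=13
a = 4: 4+4=8, 4+5=9, 4+7=11, 4+11=15
a = 5: 5+5=10, 5+7=12, 5+11=16
a = 7: 7+7=14, 7+11=18
a = 11: 11+11=22
Distinct sums: {-12, -7, -4, -2, -1, 1, 3, 4, 5, 6, 7, 8, 9, 10, 11, 12, 13, 14, 15, 16, 18, 22}
|A + A| = 22

|A + A| = 22


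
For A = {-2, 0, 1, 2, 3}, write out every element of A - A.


A - A = {a - a' : a, a' ∈ A}.
Compute a - a' for each ordered pair (a, a'):
a = -2: -2--2=0, -2-0=-2, -2-1=-3, -2-2=-4, -2-3=-5
a = 0: 0--2=2, 0-0=0, 0-1=-1, 0-2=-2, 0-3=-3
a = 1: 1--2=3, 1-0=1, 1-1=0, 1-2=-1, 1-3=-2
a = 2: 2--2=4, 2-0=2, 2-1=1, 2-2=0, 2-3=-1
a = 3: 3--2=5, 3-0=3, 3-1=2, 3-2=1, 3-3=0
Collecting distinct values (and noting 0 appears from a-a):
A - A = {-5, -4, -3, -2, -1, 0, 1, 2, 3, 4, 5}
|A - A| = 11

A - A = {-5, -4, -3, -2, -1, 0, 1, 2, 3, 4, 5}


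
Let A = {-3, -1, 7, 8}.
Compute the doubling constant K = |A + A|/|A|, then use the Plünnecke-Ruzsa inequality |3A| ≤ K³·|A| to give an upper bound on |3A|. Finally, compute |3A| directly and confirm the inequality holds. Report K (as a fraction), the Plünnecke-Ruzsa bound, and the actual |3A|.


|A| = 4.
Step 1: Compute A + A by enumerating all 16 pairs.
A + A = {-6, -4, -2, 4, 5, 6, 7, 14, 15, 16}, so |A + A| = 10.
Step 2: Doubling constant K = |A + A|/|A| = 10/4 = 10/4 ≈ 2.5000.
Step 3: Plünnecke-Ruzsa gives |3A| ≤ K³·|A| = (2.5000)³ · 4 ≈ 62.5000.
Step 4: Compute 3A = A + A + A directly by enumerating all triples (a,b,c) ∈ A³; |3A| = 19.
Step 5: Check 19 ≤ 62.5000? Yes ✓.

K = 10/4, Plünnecke-Ruzsa bound K³|A| ≈ 62.5000, |3A| = 19, inequality holds.


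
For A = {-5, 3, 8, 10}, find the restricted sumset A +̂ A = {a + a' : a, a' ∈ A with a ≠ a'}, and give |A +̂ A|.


Restricted sumset: A +̂ A = {a + a' : a ∈ A, a' ∈ A, a ≠ a'}.
Equivalently, take A + A and drop any sum 2a that is achievable ONLY as a + a for a ∈ A (i.e. sums representable only with equal summands).
Enumerate pairs (a, a') with a < a' (symmetric, so each unordered pair gives one sum; this covers all a ≠ a'):
  -5 + 3 = -2
  -5 + 8 = 3
  -5 + 10 = 5
  3 + 8 = 11
  3 + 10 = 13
  8 + 10 = 18
Collected distinct sums: {-2, 3, 5, 11, 13, 18}
|A +̂ A| = 6
(Reference bound: |A +̂ A| ≥ 2|A| - 3 for |A| ≥ 2, with |A| = 4 giving ≥ 5.)

|A +̂ A| = 6


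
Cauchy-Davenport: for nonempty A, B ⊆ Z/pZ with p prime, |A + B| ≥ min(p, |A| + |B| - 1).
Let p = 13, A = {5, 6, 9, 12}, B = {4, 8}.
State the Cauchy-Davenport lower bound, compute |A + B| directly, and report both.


Cauchy-Davenport: |A + B| ≥ min(p, |A| + |B| - 1) for A, B nonempty in Z/pZ.
|A| = 4, |B| = 2, p = 13.
CD lower bound = min(13, 4 + 2 - 1) = min(13, 5) = 5.
Compute A + B mod 13 directly:
a = 5: 5+4=9, 5+8=0
a = 6: 6+4=10, 6+8=1
a = 9: 9+4=0, 9+8=4
a = 12: 12+4=3, 12+8=7
A + B = {0, 1, 3, 4, 7, 9, 10}, so |A + B| = 7.
Verify: 7 ≥ 5? Yes ✓.

CD lower bound = 5, actual |A + B| = 7.


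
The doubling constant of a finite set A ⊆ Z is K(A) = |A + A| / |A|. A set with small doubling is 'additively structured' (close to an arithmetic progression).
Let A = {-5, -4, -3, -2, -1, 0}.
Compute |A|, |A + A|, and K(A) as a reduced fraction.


|A| = 6.
Compute A + A by enumerating all 36 pairs.
A + A = {-10, -9, -8, -7, -6, -5, -4, -3, -2, -1, 0}, so |A + A| = 11.
K = |A + A| / |A| = 11/6 (already in lowest terms) ≈ 1.8333.
Reference: AP of size 6 gives K = 11/6 ≈ 1.8333; a fully generic set of size 6 gives K ≈ 3.5000.

|A| = 6, |A + A| = 11, K = 11/6.


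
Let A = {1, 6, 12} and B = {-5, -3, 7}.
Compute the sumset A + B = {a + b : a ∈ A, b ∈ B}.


A + B = {a + b : a ∈ A, b ∈ B}.
Enumerate all |A|·|B| = 3·3 = 9 pairs (a, b) and collect distinct sums.
a = 1: 1+-5=-4, 1+-3=-2, 1+7=8
a = 6: 6+-5=1, 6+-3=3, 6+7=13
a = 12: 12+-5=7, 12+-3=9, 12+7=19
Collecting distinct sums: A + B = {-4, -2, 1, 3, 7, 8, 9, 13, 19}
|A + B| = 9

A + B = {-4, -2, 1, 3, 7, 8, 9, 13, 19}


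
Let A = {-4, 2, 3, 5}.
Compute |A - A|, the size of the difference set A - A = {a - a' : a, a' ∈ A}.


A - A = {a - a' : a, a' ∈ A}; |A| = 4.
Bounds: 2|A|-1 ≤ |A - A| ≤ |A|² - |A| + 1, i.e. 7 ≤ |A - A| ≤ 13.
Note: 0 ∈ A - A always (from a - a). The set is symmetric: if d ∈ A - A then -d ∈ A - A.
Enumerate nonzero differences d = a - a' with a > a' (then include -d):
Positive differences: {1, 2, 3, 6, 7, 9}
Full difference set: {0} ∪ (positive diffs) ∪ (negative diffs).
|A - A| = 1 + 2·6 = 13 (matches direct enumeration: 13).

|A - A| = 13


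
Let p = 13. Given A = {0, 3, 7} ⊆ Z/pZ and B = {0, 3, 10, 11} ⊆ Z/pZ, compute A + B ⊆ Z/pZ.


Work in Z/13Z: reduce every sum a + b modulo 13.
Enumerate all 12 pairs:
a = 0: 0+0=0, 0+3=3, 0+10=10, 0+11=11
a = 3: 3+0=3, 3+3=6, 3+10=0, 3+11=1
a = 7: 7+0=7, 7+3=10, 7+10=4, 7+11=5
Distinct residues collected: {0, 1, 3, 4, 5, 6, 7, 10, 11}
|A + B| = 9 (out of 13 total residues).

A + B = {0, 1, 3, 4, 5, 6, 7, 10, 11}


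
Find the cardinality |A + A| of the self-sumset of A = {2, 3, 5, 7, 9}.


A + A = {a + a' : a, a' ∈ A}; |A| = 5.
General bounds: 2|A| - 1 ≤ |A + A| ≤ |A|(|A|+1)/2, i.e. 9 ≤ |A + A| ≤ 15.
Lower bound 2|A|-1 is attained iff A is an arithmetic progression.
Enumerate sums a + a' for a ≤ a' (symmetric, so this suffices):
a = 2: 2+2=4, 2+3=5, 2+5=7, 2+7=9, 2+9=11
a = 3: 3+3=6, 3+5=8, 3+7=10, 3+9=12
a = 5: 5+5=10, 5+7=12, 5+9=14
a = 7: 7+7=14, 7+9=16
a = 9: 9+9=18
Distinct sums: {4, 5, 6, 7, 8, 9, 10, 11, 12, 14, 16, 18}
|A + A| = 12

|A + A| = 12


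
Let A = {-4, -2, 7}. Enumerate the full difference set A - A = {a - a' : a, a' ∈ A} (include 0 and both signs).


A - A = {a - a' : a, a' ∈ A}.
Compute a - a' for each ordered pair (a, a'):
a = -4: -4--4=0, -4--2=-2, -4-7=-11
a = -2: -2--4=2, -2--2=0, -2-7=-9
a = 7: 7--4=11, 7--2=9, 7-7=0
Collecting distinct values (and noting 0 appears from a-a):
A - A = {-11, -9, -2, 0, 2, 9, 11}
|A - A| = 7

A - A = {-11, -9, -2, 0, 2, 9, 11}


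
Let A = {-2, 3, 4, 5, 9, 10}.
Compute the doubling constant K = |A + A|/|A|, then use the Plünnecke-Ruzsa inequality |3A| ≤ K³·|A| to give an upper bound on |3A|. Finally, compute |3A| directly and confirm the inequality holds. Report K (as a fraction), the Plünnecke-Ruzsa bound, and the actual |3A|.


|A| = 6.
Step 1: Compute A + A by enumerating all 36 pairs.
A + A = {-4, 1, 2, 3, 6, 7, 8, 9, 10, 12, 13, 14, 15, 18, 19, 20}, so |A + A| = 16.
Step 2: Doubling constant K = |A + A|/|A| = 16/6 = 16/6 ≈ 2.6667.
Step 3: Plünnecke-Ruzsa gives |3A| ≤ K³·|A| = (2.6667)³ · 6 ≈ 113.7778.
Step 4: Compute 3A = A + A + A directly by enumerating all triples (a,b,c) ∈ A³; |3A| = 30.
Step 5: Check 30 ≤ 113.7778? Yes ✓.

K = 16/6, Plünnecke-Ruzsa bound K³|A| ≈ 113.7778, |3A| = 30, inequality holds.


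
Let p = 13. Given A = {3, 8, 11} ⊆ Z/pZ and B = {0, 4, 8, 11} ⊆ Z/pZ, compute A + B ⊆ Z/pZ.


Work in Z/13Z: reduce every sum a + b modulo 13.
Enumerate all 12 pairs:
a = 3: 3+0=3, 3+4=7, 3+8=11, 3+11=1
a = 8: 8+0=8, 8+4=12, 8+8=3, 8+11=6
a = 11: 11+0=11, 11+4=2, 11+8=6, 11+11=9
Distinct residues collected: {1, 2, 3, 6, 7, 8, 9, 11, 12}
|A + B| = 9 (out of 13 total residues).

A + B = {1, 2, 3, 6, 7, 8, 9, 11, 12}


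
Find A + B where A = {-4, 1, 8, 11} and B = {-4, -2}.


A + B = {a + b : a ∈ A, b ∈ B}.
Enumerate all |A|·|B| = 4·2 = 8 pairs (a, b) and collect distinct sums.
a = -4: -4+-4=-8, -4+-2=-6
a = 1: 1+-4=-3, 1+-2=-1
a = 8: 8+-4=4, 8+-2=6
a = 11: 11+-4=7, 11+-2=9
Collecting distinct sums: A + B = {-8, -6, -3, -1, 4, 6, 7, 9}
|A + B| = 8

A + B = {-8, -6, -3, -1, 4, 6, 7, 9}


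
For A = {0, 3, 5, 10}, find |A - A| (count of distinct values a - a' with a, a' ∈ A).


A - A = {a - a' : a, a' ∈ A}; |A| = 4.
Bounds: 2|A|-1 ≤ |A - A| ≤ |A|² - |A| + 1, i.e. 7 ≤ |A - A| ≤ 13.
Note: 0 ∈ A - A always (from a - a). The set is symmetric: if d ∈ A - A then -d ∈ A - A.
Enumerate nonzero differences d = a - a' with a > a' (then include -d):
Positive differences: {2, 3, 5, 7, 10}
Full difference set: {0} ∪ (positive diffs) ∪ (negative diffs).
|A - A| = 1 + 2·5 = 11 (matches direct enumeration: 11).

|A - A| = 11


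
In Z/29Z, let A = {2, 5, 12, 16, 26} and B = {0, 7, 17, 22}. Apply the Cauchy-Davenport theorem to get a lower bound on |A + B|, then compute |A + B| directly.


Cauchy-Davenport: |A + B| ≥ min(p, |A| + |B| - 1) for A, B nonempty in Z/pZ.
|A| = 5, |B| = 4, p = 29.
CD lower bound = min(29, 5 + 4 - 1) = min(29, 8) = 8.
Compute A + B mod 29 directly:
a = 2: 2+0=2, 2+7=9, 2+17=19, 2+22=24
a = 5: 5+0=5, 5+7=12, 5+17=22, 5+22=27
a = 12: 12+0=12, 12+7=19, 12+17=0, 12+22=5
a = 16: 16+0=16, 16+7=23, 16+17=4, 16+22=9
a = 26: 26+0=26, 26+7=4, 26+17=14, 26+22=19
A + B = {0, 2, 4, 5, 9, 12, 14, 16, 19, 22, 23, 24, 26, 27}, so |A + B| = 14.
Verify: 14 ≥ 8? Yes ✓.

CD lower bound = 8, actual |A + B| = 14.


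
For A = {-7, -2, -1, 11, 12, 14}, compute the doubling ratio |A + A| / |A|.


|A| = 6.
Compute A + A by enumerating all 36 pairs.
A + A = {-14, -9, -8, -4, -3, -2, 4, 5, 7, 9, 10, 11, 12, 13, 22, 23, 24, 25, 26, 28}, so |A + A| = 20.
K = |A + A| / |A| = 20/6 = 10/3 ≈ 3.3333.
Reference: AP of size 6 gives K = 11/6 ≈ 1.8333; a fully generic set of size 6 gives K ≈ 3.5000.

|A| = 6, |A + A| = 20, K = 20/6 = 10/3.


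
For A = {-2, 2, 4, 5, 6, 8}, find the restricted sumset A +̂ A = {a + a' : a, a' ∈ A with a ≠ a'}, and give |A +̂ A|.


Restricted sumset: A +̂ A = {a + a' : a ∈ A, a' ∈ A, a ≠ a'}.
Equivalently, take A + A and drop any sum 2a that is achievable ONLY as a + a for a ∈ A (i.e. sums representable only with equal summands).
Enumerate pairs (a, a') with a < a' (symmetric, so each unordered pair gives one sum; this covers all a ≠ a'):
  -2 + 2 = 0
  -2 + 4 = 2
  -2 + 5 = 3
  -2 + 6 = 4
  -2 + 8 = 6
  2 + 4 = 6
  2 + 5 = 7
  2 + 6 = 8
  2 + 8 = 10
  4 + 5 = 9
  4 + 6 = 10
  4 + 8 = 12
  5 + 6 = 11
  5 + 8 = 13
  6 + 8 = 14
Collected distinct sums: {0, 2, 3, 4, 6, 7, 8, 9, 10, 11, 12, 13, 14}
|A +̂ A| = 13
(Reference bound: |A +̂ A| ≥ 2|A| - 3 for |A| ≥ 2, with |A| = 6 giving ≥ 9.)

|A +̂ A| = 13


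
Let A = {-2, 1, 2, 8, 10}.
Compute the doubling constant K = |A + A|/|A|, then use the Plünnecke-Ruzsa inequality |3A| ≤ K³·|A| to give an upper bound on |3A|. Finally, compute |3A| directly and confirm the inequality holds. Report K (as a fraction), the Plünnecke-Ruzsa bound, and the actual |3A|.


|A| = 5.
Step 1: Compute A + A by enumerating all 25 pairs.
A + A = {-4, -1, 0, 2, 3, 4, 6, 8, 9, 10, 11, 12, 16, 18, 20}, so |A + A| = 15.
Step 2: Doubling constant K = |A + A|/|A| = 15/5 = 15/5 ≈ 3.0000.
Step 3: Plünnecke-Ruzsa gives |3A| ≤ K³·|A| = (3.0000)³ · 5 ≈ 135.0000.
Step 4: Compute 3A = A + A + A directly by enumerating all triples (a,b,c) ∈ A³; |3A| = 29.
Step 5: Check 29 ≤ 135.0000? Yes ✓.

K = 15/5, Plünnecke-Ruzsa bound K³|A| ≈ 135.0000, |3A| = 29, inequality holds.


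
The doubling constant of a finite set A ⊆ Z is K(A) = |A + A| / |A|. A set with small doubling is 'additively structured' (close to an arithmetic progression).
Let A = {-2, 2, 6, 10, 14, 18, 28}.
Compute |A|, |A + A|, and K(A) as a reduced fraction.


|A| = 7.
Compute A + A by enumerating all 49 pairs.
A + A = {-4, 0, 4, 8, 12, 16, 20, 24, 26, 28, 30, 32, 34, 36, 38, 42, 46, 56}, so |A + A| = 18.
K = |A + A| / |A| = 18/7 (already in lowest terms) ≈ 2.5714.
Reference: AP of size 7 gives K = 13/7 ≈ 1.8571; a fully generic set of size 7 gives K ≈ 4.0000.

|A| = 7, |A + A| = 18, K = 18/7.


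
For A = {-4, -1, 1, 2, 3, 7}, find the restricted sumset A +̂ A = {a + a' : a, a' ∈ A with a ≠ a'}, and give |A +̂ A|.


Restricted sumset: A +̂ A = {a + a' : a ∈ A, a' ∈ A, a ≠ a'}.
Equivalently, take A + A and drop any sum 2a that is achievable ONLY as a + a for a ∈ A (i.e. sums representable only with equal summands).
Enumerate pairs (a, a') with a < a' (symmetric, so each unordered pair gives one sum; this covers all a ≠ a'):
  -4 + -1 = -5
  -4 + 1 = -3
  -4 + 2 = -2
  -4 + 3 = -1
  -4 + 7 = 3
  -1 + 1 = 0
  -1 + 2 = 1
  -1 + 3 = 2
  -1 + 7 = 6
  1 + 2 = 3
  1 + 3 = 4
  1 + 7 = 8
  2 + 3 = 5
  2 + 7 = 9
  3 + 7 = 10
Collected distinct sums: {-5, -3, -2, -1, 0, 1, 2, 3, 4, 5, 6, 8, 9, 10}
|A +̂ A| = 14
(Reference bound: |A +̂ A| ≥ 2|A| - 3 for |A| ≥ 2, with |A| = 6 giving ≥ 9.)

|A +̂ A| = 14


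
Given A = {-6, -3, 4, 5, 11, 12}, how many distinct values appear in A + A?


A + A = {a + a' : a, a' ∈ A}; |A| = 6.
General bounds: 2|A| - 1 ≤ |A + A| ≤ |A|(|A|+1)/2, i.e. 11 ≤ |A + A| ≤ 21.
Lower bound 2|A|-1 is attained iff A is an arithmetic progression.
Enumerate sums a + a' for a ≤ a' (symmetric, so this suffices):
a = -6: -6+-6=-12, -6+-3=-9, -6+4=-2, -6+5=-1, -6+11=5, -6+12=6
a = -3: -3+-3=-6, -3+4=1, -3+5=2, -3+11=8, -3+12=9
a = 4: 4+4=8, 4+5=9, 4+11=15, 4+12=16
a = 5: 5+5=10, 5+11=16, 5+12=17
a = 11: 11+11=22, 11+12=23
a = 12: 12+12=24
Distinct sums: {-12, -9, -6, -2, -1, 1, 2, 5, 6, 8, 9, 10, 15, 16, 17, 22, 23, 24}
|A + A| = 18

|A + A| = 18


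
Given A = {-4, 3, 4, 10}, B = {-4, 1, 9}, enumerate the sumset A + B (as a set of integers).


A + B = {a + b : a ∈ A, b ∈ B}.
Enumerate all |A|·|B| = 4·3 = 12 pairs (a, b) and collect distinct sums.
a = -4: -4+-4=-8, -4+1=-3, -4+9=5
a = 3: 3+-4=-1, 3+1=4, 3+9=12
a = 4: 4+-4=0, 4+1=5, 4+9=13
a = 10: 10+-4=6, 10+1=11, 10+9=19
Collecting distinct sums: A + B = {-8, -3, -1, 0, 4, 5, 6, 11, 12, 13, 19}
|A + B| = 11

A + B = {-8, -3, -1, 0, 4, 5, 6, 11, 12, 13, 19}


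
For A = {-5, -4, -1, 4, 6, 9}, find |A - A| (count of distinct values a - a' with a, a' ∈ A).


A - A = {a - a' : a, a' ∈ A}; |A| = 6.
Bounds: 2|A|-1 ≤ |A - A| ≤ |A|² - |A| + 1, i.e. 11 ≤ |A - A| ≤ 31.
Note: 0 ∈ A - A always (from a - a). The set is symmetric: if d ∈ A - A then -d ∈ A - A.
Enumerate nonzero differences d = a - a' with a > a' (then include -d):
Positive differences: {1, 2, 3, 4, 5, 7, 8, 9, 10, 11, 13, 14}
Full difference set: {0} ∪ (positive diffs) ∪ (negative diffs).
|A - A| = 1 + 2·12 = 25 (matches direct enumeration: 25).

|A - A| = 25


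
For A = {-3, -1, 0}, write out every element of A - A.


A - A = {a - a' : a, a' ∈ A}.
Compute a - a' for each ordered pair (a, a'):
a = -3: -3--3=0, -3--1=-2, -3-0=-3
a = -1: -1--3=2, -1--1=0, -1-0=-1
a = 0: 0--3=3, 0--1=1, 0-0=0
Collecting distinct values (and noting 0 appears from a-a):
A - A = {-3, -2, -1, 0, 1, 2, 3}
|A - A| = 7

A - A = {-3, -2, -1, 0, 1, 2, 3}


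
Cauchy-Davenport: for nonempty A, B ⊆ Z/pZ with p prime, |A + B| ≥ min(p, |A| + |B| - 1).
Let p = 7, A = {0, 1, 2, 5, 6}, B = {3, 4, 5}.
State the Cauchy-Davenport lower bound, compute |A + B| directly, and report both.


Cauchy-Davenport: |A + B| ≥ min(p, |A| + |B| - 1) for A, B nonempty in Z/pZ.
|A| = 5, |B| = 3, p = 7.
CD lower bound = min(7, 5 + 3 - 1) = min(7, 7) = 7.
Compute A + B mod 7 directly:
a = 0: 0+3=3, 0+4=4, 0+5=5
a = 1: 1+3=4, 1+4=5, 1+5=6
a = 2: 2+3=5, 2+4=6, 2+5=0
a = 5: 5+3=1, 5+4=2, 5+5=3
a = 6: 6+3=2, 6+4=3, 6+5=4
A + B = {0, 1, 2, 3, 4, 5, 6}, so |A + B| = 7.
Verify: 7 ≥ 7? Yes ✓.

CD lower bound = 7, actual |A + B| = 7.


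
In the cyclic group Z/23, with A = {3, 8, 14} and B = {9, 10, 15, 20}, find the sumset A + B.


Work in Z/23Z: reduce every sum a + b modulo 23.
Enumerate all 12 pairs:
a = 3: 3+9=12, 3+10=13, 3+15=18, 3+20=0
a = 8: 8+9=17, 8+10=18, 8+15=0, 8+20=5
a = 14: 14+9=0, 14+10=1, 14+15=6, 14+20=11
Distinct residues collected: {0, 1, 5, 6, 11, 12, 13, 17, 18}
|A + B| = 9 (out of 23 total residues).

A + B = {0, 1, 5, 6, 11, 12, 13, 17, 18}


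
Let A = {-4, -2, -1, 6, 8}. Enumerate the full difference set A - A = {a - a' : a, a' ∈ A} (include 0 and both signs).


A - A = {a - a' : a, a' ∈ A}.
Compute a - a' for each ordered pair (a, a'):
a = -4: -4--4=0, -4--2=-2, -4--1=-3, -4-6=-10, -4-8=-12
a = -2: -2--4=2, -2--2=0, -2--1=-1, -2-6=-8, -2-8=-10
a = -1: -1--4=3, -1--2=1, -1--1=0, -1-6=-7, -1-8=-9
a = 6: 6--4=10, 6--2=8, 6--1=7, 6-6=0, 6-8=-2
a = 8: 8--4=12, 8--2=10, 8--1=9, 8-6=2, 8-8=0
Collecting distinct values (and noting 0 appears from a-a):
A - A = {-12, -10, -9, -8, -7, -3, -2, -1, 0, 1, 2, 3, 7, 8, 9, 10, 12}
|A - A| = 17

A - A = {-12, -10, -9, -8, -7, -3, -2, -1, 0, 1, 2, 3, 7, 8, 9, 10, 12}


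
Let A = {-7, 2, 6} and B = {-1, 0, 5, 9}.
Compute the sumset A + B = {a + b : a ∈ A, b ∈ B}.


A + B = {a + b : a ∈ A, b ∈ B}.
Enumerate all |A|·|B| = 3·4 = 12 pairs (a, b) and collect distinct sums.
a = -7: -7+-1=-8, -7+0=-7, -7+5=-2, -7+9=2
a = 2: 2+-1=1, 2+0=2, 2+5=7, 2+9=11
a = 6: 6+-1=5, 6+0=6, 6+5=11, 6+9=15
Collecting distinct sums: A + B = {-8, -7, -2, 1, 2, 5, 6, 7, 11, 15}
|A + B| = 10

A + B = {-8, -7, -2, 1, 2, 5, 6, 7, 11, 15}


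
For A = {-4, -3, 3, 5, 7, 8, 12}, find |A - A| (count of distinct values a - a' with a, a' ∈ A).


A - A = {a - a' : a, a' ∈ A}; |A| = 7.
Bounds: 2|A|-1 ≤ |A - A| ≤ |A|² - |A| + 1, i.e. 13 ≤ |A - A| ≤ 43.
Note: 0 ∈ A - A always (from a - a). The set is symmetric: if d ∈ A - A then -d ∈ A - A.
Enumerate nonzero differences d = a - a' with a > a' (then include -d):
Positive differences: {1, 2, 3, 4, 5, 6, 7, 8, 9, 10, 11, 12, 15, 16}
Full difference set: {0} ∪ (positive diffs) ∪ (negative diffs).
|A - A| = 1 + 2·14 = 29 (matches direct enumeration: 29).

|A - A| = 29


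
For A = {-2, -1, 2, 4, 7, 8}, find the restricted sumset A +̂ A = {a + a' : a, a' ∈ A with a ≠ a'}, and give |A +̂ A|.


Restricted sumset: A +̂ A = {a + a' : a ∈ A, a' ∈ A, a ≠ a'}.
Equivalently, take A + A and drop any sum 2a that is achievable ONLY as a + a for a ∈ A (i.e. sums representable only with equal summands).
Enumerate pairs (a, a') with a < a' (symmetric, so each unordered pair gives one sum; this covers all a ≠ a'):
  -2 + -1 = -3
  -2 + 2 = 0
  -2 + 4 = 2
  -2 + 7 = 5
  -2 + 8 = 6
  -1 + 2 = 1
  -1 + 4 = 3
  -1 + 7 = 6
  -1 + 8 = 7
  2 + 4 = 6
  2 + 7 = 9
  2 + 8 = 10
  4 + 7 = 11
  4 + 8 = 12
  7 + 8 = 15
Collected distinct sums: {-3, 0, 1, 2, 3, 5, 6, 7, 9, 10, 11, 12, 15}
|A +̂ A| = 13
(Reference bound: |A +̂ A| ≥ 2|A| - 3 for |A| ≥ 2, with |A| = 6 giving ≥ 9.)

|A +̂ A| = 13


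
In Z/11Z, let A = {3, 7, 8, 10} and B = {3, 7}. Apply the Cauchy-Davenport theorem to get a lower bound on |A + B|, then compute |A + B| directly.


Cauchy-Davenport: |A + B| ≥ min(p, |A| + |B| - 1) for A, B nonempty in Z/pZ.
|A| = 4, |B| = 2, p = 11.
CD lower bound = min(11, 4 + 2 - 1) = min(11, 5) = 5.
Compute A + B mod 11 directly:
a = 3: 3+3=6, 3+7=10
a = 7: 7+3=10, 7+7=3
a = 8: 8+3=0, 8+7=4
a = 10: 10+3=2, 10+7=6
A + B = {0, 2, 3, 4, 6, 10}, so |A + B| = 6.
Verify: 6 ≥ 5? Yes ✓.

CD lower bound = 5, actual |A + B| = 6.


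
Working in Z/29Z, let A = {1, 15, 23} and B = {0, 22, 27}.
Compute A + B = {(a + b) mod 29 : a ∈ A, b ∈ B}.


Work in Z/29Z: reduce every sum a + b modulo 29.
Enumerate all 9 pairs:
a = 1: 1+0=1, 1+22=23, 1+27=28
a = 15: 15+0=15, 15+22=8, 15+27=13
a = 23: 23+0=23, 23+22=16, 23+27=21
Distinct residues collected: {1, 8, 13, 15, 16, 21, 23, 28}
|A + B| = 8 (out of 29 total residues).

A + B = {1, 8, 13, 15, 16, 21, 23, 28}


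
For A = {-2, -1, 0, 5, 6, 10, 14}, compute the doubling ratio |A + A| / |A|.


|A| = 7.
Compute A + A by enumerating all 49 pairs.
A + A = {-4, -3, -2, -1, 0, 3, 4, 5, 6, 8, 9, 10, 11, 12, 13, 14, 15, 16, 19, 20, 24, 28}, so |A + A| = 22.
K = |A + A| / |A| = 22/7 (already in lowest terms) ≈ 3.1429.
Reference: AP of size 7 gives K = 13/7 ≈ 1.8571; a fully generic set of size 7 gives K ≈ 4.0000.

|A| = 7, |A + A| = 22, K = 22/7.


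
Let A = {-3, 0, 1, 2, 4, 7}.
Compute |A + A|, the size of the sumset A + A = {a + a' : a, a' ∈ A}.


A + A = {a + a' : a, a' ∈ A}; |A| = 6.
General bounds: 2|A| - 1 ≤ |A + A| ≤ |A|(|A|+1)/2, i.e. 11 ≤ |A + A| ≤ 21.
Lower bound 2|A|-1 is attained iff A is an arithmetic progression.
Enumerate sums a + a' for a ≤ a' (symmetric, so this suffices):
a = -3: -3+-3=-6, -3+0=-3, -3+1=-2, -3+2=-1, -3+4=1, -3+7=4
a = 0: 0+0=0, 0+1=1, 0+2=2, 0+4=4, 0+7=7
a = 1: 1+1=2, 1+2=3, 1+4=5, 1+7=8
a = 2: 2+2=4, 2+4=6, 2+7=9
a = 4: 4+4=8, 4+7=11
a = 7: 7+7=14
Distinct sums: {-6, -3, -2, -1, 0, 1, 2, 3, 4, 5, 6, 7, 8, 9, 11, 14}
|A + A| = 16

|A + A| = 16


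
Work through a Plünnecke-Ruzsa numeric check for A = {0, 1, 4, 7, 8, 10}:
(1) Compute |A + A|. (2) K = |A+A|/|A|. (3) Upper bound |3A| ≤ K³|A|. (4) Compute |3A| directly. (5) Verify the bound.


|A| = 6.
Step 1: Compute A + A by enumerating all 36 pairs.
A + A = {0, 1, 2, 4, 5, 7, 8, 9, 10, 11, 12, 14, 15, 16, 17, 18, 20}, so |A + A| = 17.
Step 2: Doubling constant K = |A + A|/|A| = 17/6 = 17/6 ≈ 2.8333.
Step 3: Plünnecke-Ruzsa gives |3A| ≤ K³·|A| = (2.8333)³ · 6 ≈ 136.4722.
Step 4: Compute 3A = A + A + A directly by enumerating all triples (a,b,c) ∈ A³; |3A| = 30.
Step 5: Check 30 ≤ 136.4722? Yes ✓.

K = 17/6, Plünnecke-Ruzsa bound K³|A| ≈ 136.4722, |3A| = 30, inequality holds.


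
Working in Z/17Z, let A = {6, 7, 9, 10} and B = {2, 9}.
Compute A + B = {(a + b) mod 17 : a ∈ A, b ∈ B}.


Work in Z/17Z: reduce every sum a + b modulo 17.
Enumerate all 8 pairs:
a = 6: 6+2=8, 6+9=15
a = 7: 7+2=9, 7+9=16
a = 9: 9+2=11, 9+9=1
a = 10: 10+2=12, 10+9=2
Distinct residues collected: {1, 2, 8, 9, 11, 12, 15, 16}
|A + B| = 8 (out of 17 total residues).

A + B = {1, 2, 8, 9, 11, 12, 15, 16}


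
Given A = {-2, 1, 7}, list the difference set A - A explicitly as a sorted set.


A - A = {a - a' : a, a' ∈ A}.
Compute a - a' for each ordered pair (a, a'):
a = -2: -2--2=0, -2-1=-3, -2-7=-9
a = 1: 1--2=3, 1-1=0, 1-7=-6
a = 7: 7--2=9, 7-1=6, 7-7=0
Collecting distinct values (and noting 0 appears from a-a):
A - A = {-9, -6, -3, 0, 3, 6, 9}
|A - A| = 7

A - A = {-9, -6, -3, 0, 3, 6, 9}


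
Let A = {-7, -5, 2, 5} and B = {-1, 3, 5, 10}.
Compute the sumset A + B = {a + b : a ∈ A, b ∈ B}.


A + B = {a + b : a ∈ A, b ∈ B}.
Enumerate all |A|·|B| = 4·4 = 16 pairs (a, b) and collect distinct sums.
a = -7: -7+-1=-8, -7+3=-4, -7+5=-2, -7+10=3
a = -5: -5+-1=-6, -5+3=-2, -5+5=0, -5+10=5
a = 2: 2+-1=1, 2+3=5, 2+5=7, 2+10=12
a = 5: 5+-1=4, 5+3=8, 5+5=10, 5+10=15
Collecting distinct sums: A + B = {-8, -6, -4, -2, 0, 1, 3, 4, 5, 7, 8, 10, 12, 15}
|A + B| = 14

A + B = {-8, -6, -4, -2, 0, 1, 3, 4, 5, 7, 8, 10, 12, 15}


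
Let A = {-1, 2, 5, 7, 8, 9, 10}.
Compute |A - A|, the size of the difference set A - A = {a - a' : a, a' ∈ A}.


A - A = {a - a' : a, a' ∈ A}; |A| = 7.
Bounds: 2|A|-1 ≤ |A - A| ≤ |A|² - |A| + 1, i.e. 13 ≤ |A - A| ≤ 43.
Note: 0 ∈ A - A always (from a - a). The set is symmetric: if d ∈ A - A then -d ∈ A - A.
Enumerate nonzero differences d = a - a' with a > a' (then include -d):
Positive differences: {1, 2, 3, 4, 5, 6, 7, 8, 9, 10, 11}
Full difference set: {0} ∪ (positive diffs) ∪ (negative diffs).
|A - A| = 1 + 2·11 = 23 (matches direct enumeration: 23).

|A - A| = 23


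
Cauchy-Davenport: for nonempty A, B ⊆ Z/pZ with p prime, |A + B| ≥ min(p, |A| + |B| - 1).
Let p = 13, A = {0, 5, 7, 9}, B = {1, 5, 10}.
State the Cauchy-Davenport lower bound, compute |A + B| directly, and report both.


Cauchy-Davenport: |A + B| ≥ min(p, |A| + |B| - 1) for A, B nonempty in Z/pZ.
|A| = 4, |B| = 3, p = 13.
CD lower bound = min(13, 4 + 3 - 1) = min(13, 6) = 6.
Compute A + B mod 13 directly:
a = 0: 0+1=1, 0+5=5, 0+10=10
a = 5: 5+1=6, 5+5=10, 5+10=2
a = 7: 7+1=8, 7+5=12, 7+10=4
a = 9: 9+1=10, 9+5=1, 9+10=6
A + B = {1, 2, 4, 5, 6, 8, 10, 12}, so |A + B| = 8.
Verify: 8 ≥ 6? Yes ✓.

CD lower bound = 6, actual |A + B| = 8.


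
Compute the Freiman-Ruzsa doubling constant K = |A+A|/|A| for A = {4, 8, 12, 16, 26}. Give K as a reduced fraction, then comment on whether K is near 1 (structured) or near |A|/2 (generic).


|A| = 5.
Compute A + A by enumerating all 25 pairs.
A + A = {8, 12, 16, 20, 24, 28, 30, 32, 34, 38, 42, 52}, so |A + A| = 12.
K = |A + A| / |A| = 12/5 (already in lowest terms) ≈ 2.4000.
Reference: AP of size 5 gives K = 9/5 ≈ 1.8000; a fully generic set of size 5 gives K ≈ 3.0000.

|A| = 5, |A + A| = 12, K = 12/5.


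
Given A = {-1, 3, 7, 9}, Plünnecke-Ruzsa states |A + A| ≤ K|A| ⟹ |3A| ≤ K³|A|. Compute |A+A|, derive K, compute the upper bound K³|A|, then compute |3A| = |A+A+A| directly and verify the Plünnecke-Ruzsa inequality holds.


|A| = 4.
Step 1: Compute A + A by enumerating all 16 pairs.
A + A = {-2, 2, 6, 8, 10, 12, 14, 16, 18}, so |A + A| = 9.
Step 2: Doubling constant K = |A + A|/|A| = 9/4 = 9/4 ≈ 2.2500.
Step 3: Plünnecke-Ruzsa gives |3A| ≤ K³·|A| = (2.2500)³ · 4 ≈ 45.5625.
Step 4: Compute 3A = A + A + A directly by enumerating all triples (a,b,c) ∈ A³; |3A| = 14.
Step 5: Check 14 ≤ 45.5625? Yes ✓.

K = 9/4, Plünnecke-Ruzsa bound K³|A| ≈ 45.5625, |3A| = 14, inequality holds.
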